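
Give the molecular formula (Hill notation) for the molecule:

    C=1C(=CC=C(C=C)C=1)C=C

Heavy atoms from the SMILES: 10 C.
Implicit hydrogens by atom environment:
  4 × C (aromatic): 1 H each → 4
  2 × C: 2 H each → 4
  2 × C: 1 H each → 2
  2 × C (aromatic): no H
  Total hydrogens = 10.
Molecular formula: C10H10

C10H10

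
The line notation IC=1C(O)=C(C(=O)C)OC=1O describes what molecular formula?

Heavy atoms from the SMILES: 6 C, 1 I, 4 O.
Implicit hydrogens by atom environment:
  4 × C (aromatic): no H
  2 × O: 1 H each → 2
  1 × C: 3 H
  1 × C: no H
  1 × I: no H
  1 × O (aromatic): no H
  1 × O: no H
  Total hydrogens = 5.
Molecular formula: C6H5IO4

C6H5IO4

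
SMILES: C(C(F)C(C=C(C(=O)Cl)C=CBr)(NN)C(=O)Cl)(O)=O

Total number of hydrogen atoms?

Hydrogens are implicit in SMILES; fill each atom to its normal valence:
  5 × C: no H
  4 × C: 1 H each → 4
  3 × O: no H
  2 × Cl: no H
  1 × Br: no H
  1 × F: no H
  1 × N: 2 H
  1 × N: 1 H
  1 × O: 1 H
  Total hydrogens = 8.

8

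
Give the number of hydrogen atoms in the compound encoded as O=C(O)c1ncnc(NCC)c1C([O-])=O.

Hydrogens are implicit in SMILES; fill each atom to its normal valence:
  3 × C (aromatic): no H
  2 × C: no H
  2 × N (aromatic): no H
  2 × O: no H
  1 × C: 3 H
  1 × C: 2 H
  1 × C (aromatic): 1 H
  1 × N: 1 H
  1 × O: 1 H
  1 × O (charge -1): no H
  Total hydrogens = 8.

8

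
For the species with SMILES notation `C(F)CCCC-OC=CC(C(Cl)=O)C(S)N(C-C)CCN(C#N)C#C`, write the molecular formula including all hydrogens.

Heavy atoms from the SMILES: 17 C, 1 Cl, 1 F, 3 N, 2 O, 1 S.
Implicit hydrogens by atom environment:
  8 × C: 2 H each → 16
  5 × C: 1 H each → 5
  3 × C: no H
  3 × N: no H
  2 × O: no H
  1 × C: 3 H
  1 × Cl: no H
  1 × F: no H
  1 × S: 1 H
  Total hydrogens = 25.
Molecular formula: C17H25ClFN3O2S

C17H25ClFN3O2S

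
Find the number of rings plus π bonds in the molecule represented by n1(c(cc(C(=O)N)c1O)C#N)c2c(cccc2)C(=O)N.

11

Molecular formula from the SMILES: C13H10N4O3.
DoU = (2C + 2 + N − H − X)/2 = (2·13 + 2 + 4 − 10 − 0)/2 = 22/2 = 11.
(Structurally: 2 ring(s) + 9 π bond(s) = 11.)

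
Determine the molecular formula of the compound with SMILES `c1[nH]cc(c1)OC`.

Heavy atoms from the SMILES: 5 C, 1 N, 1 O.
Implicit hydrogens by atom environment:
  3 × C (aromatic): 1 H each → 3
  1 × C: 3 H
  1 × C (aromatic): no H
  1 × N (aromatic): 1 H
  1 × O: no H
  Total hydrogens = 7.
Molecular formula: C5H7NO

C5H7NO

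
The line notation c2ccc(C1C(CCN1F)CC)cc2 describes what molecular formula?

C12H16FN

Heavy atoms from the SMILES: 12 C, 1 F, 1 N.
Implicit hydrogens by atom environment:
  5 × C (aromatic): 1 H each → 5
  3 × C: 2 H each → 6
  2 × C: 1 H each → 2
  1 × C: 3 H
  1 × C (aromatic): no H
  1 × F: no H
  1 × N: no H
  Total hydrogens = 16.
Molecular formula: C12H16FN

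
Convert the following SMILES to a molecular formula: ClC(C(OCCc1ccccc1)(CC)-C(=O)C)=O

C14H17ClO3

Heavy atoms from the SMILES: 14 C, 1 Cl, 3 O.
Implicit hydrogens by atom environment:
  5 × C (aromatic): 1 H each → 5
  3 × C: 2 H each → 6
  3 × C: no H
  3 × O: no H
  2 × C: 3 H each → 6
  1 × C (aromatic): no H
  1 × Cl: no H
  Total hydrogens = 17.
Molecular formula: C14H17ClO3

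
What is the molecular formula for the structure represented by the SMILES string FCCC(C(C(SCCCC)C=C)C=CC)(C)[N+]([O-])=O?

Heavy atoms from the SMILES: 15 C, 1 F, 1 N, 2 O, 1 S.
Implicit hydrogens by atom environment:
  6 × C: 2 H each → 12
  5 × C: 1 H each → 5
  3 × C: 3 H each → 9
  1 × C: no H
  1 × F: no H
  1 × N (charge +1): no H
  1 × O: no H
  1 × O (charge -1): no H
  1 × S: no H
  Total hydrogens = 26.
Molecular formula: C15H26FNO2S

C15H26FNO2S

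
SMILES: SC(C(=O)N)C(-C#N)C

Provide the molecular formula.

Heavy atoms from the SMILES: 5 C, 2 N, 1 O, 1 S.
Implicit hydrogens by atom environment:
  2 × C: 1 H each → 2
  2 × C: no H
  1 × C: 3 H
  1 × N: 2 H
  1 × N: no H
  1 × O: no H
  1 × S: 1 H
  Total hydrogens = 8.
Molecular formula: C5H8N2OS

C5H8N2OS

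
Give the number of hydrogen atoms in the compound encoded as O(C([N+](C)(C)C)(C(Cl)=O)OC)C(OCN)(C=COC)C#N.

21

Hydrogens are implicit in SMILES; fill each atom to its normal valence:
  5 × C: 3 H each → 15
  5 × O: no H
  4 × C: no H
  2 × C: 1 H each → 2
  1 × C: 2 H
  1 × Cl: no H
  1 × N: 2 H
  1 × N: no H
  1 × N (charge +1): no H
  Total hydrogens = 21.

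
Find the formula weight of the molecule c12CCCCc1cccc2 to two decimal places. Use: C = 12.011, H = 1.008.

132.21

Molecular formula: C10H12.
M = 10×12.011 + 12×1.008 = 132.21 g/mol.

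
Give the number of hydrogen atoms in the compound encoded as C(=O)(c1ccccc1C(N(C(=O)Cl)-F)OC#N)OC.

8

Hydrogens are implicit in SMILES; fill each atom to its normal valence:
  4 × C (aromatic): 1 H each → 4
  4 × O: no H
  3 × C: no H
  2 × C (aromatic): no H
  2 × N: no H
  1 × C: 3 H
  1 × C: 1 H
  1 × Cl: no H
  1 × F: no H
  Total hydrogens = 8.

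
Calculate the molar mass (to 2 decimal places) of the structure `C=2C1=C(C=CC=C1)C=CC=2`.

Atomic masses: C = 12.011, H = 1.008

Molecular formula: C10H8.
M = 10×12.011 + 8×1.008 = 128.17 g/mol.

128.17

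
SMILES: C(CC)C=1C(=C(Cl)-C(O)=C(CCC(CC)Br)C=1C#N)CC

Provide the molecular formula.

C17H23BrClNO

Heavy atoms from the SMILES: 1 Br, 17 C, 1 Cl, 1 N, 1 O.
Implicit hydrogens by atom environment:
  6 × C: 2 H each → 12
  6 × C (aromatic): no H
  3 × C: 3 H each → 9
  1 × Br: no H
  1 × C: 1 H
  1 × C: no H
  1 × Cl: no H
  1 × N: no H
  1 × O: 1 H
  Total hydrogens = 23.
Molecular formula: C17H23BrClNO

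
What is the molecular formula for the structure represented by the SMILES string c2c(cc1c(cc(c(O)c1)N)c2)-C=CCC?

C14H15NO

Heavy atoms from the SMILES: 14 C, 1 N, 1 O.
Implicit hydrogens by atom environment:
  5 × C (aromatic): 1 H each → 5
  5 × C (aromatic): no H
  2 × C: 1 H each → 2
  1 × C: 3 H
  1 × C: 2 H
  1 × N: 2 H
  1 × O: 1 H
  Total hydrogens = 15.
Molecular formula: C14H15NO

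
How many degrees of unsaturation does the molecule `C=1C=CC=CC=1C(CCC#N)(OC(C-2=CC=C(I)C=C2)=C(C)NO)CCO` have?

11

Molecular formula from the SMILES: C21H23IN2O3.
DoU = (2C + 2 + N − H − X)/2 = (2·21 + 2 + 2 − 23 − 1)/2 = 22/2 = 11.
(Structurally: 2 ring(s) + 9 π bond(s) = 11.)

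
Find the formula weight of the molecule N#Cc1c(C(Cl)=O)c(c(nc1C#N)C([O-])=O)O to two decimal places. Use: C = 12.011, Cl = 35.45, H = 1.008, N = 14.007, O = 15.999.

250.57

Molecular formula: C9HClN3O4-.
M = 9×12.011 + 1×35.45 + 1×1.008 + 3×14.007 + 4×15.999 = 250.57 g/mol.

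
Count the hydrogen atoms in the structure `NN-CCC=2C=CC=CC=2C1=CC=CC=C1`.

Hydrogens are implicit in SMILES; fill each atom to its normal valence:
  9 × C (aromatic): 1 H each → 9
  3 × C (aromatic): no H
  2 × C: 2 H each → 4
  1 × N: 2 H
  1 × N: 1 H
  Total hydrogens = 16.

16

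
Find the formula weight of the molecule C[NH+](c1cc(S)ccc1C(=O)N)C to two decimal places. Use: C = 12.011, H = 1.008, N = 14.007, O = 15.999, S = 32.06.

Molecular formula: C9H13N2OS+.
M = 9×12.011 + 13×1.008 + 2×14.007 + 1×15.999 + 1×32.06 = 197.28 g/mol.

197.28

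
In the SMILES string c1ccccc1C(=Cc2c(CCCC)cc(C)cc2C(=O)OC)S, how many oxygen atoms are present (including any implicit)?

The symbol for oxygen appears 2 times in the SMILES.

2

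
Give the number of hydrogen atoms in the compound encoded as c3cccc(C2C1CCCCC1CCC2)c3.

Hydrogens are implicit in SMILES; fill each atom to its normal valence:
  7 × C: 2 H each → 14
  5 × C (aromatic): 1 H each → 5
  3 × C: 1 H each → 3
  1 × C (aromatic): no H
  Total hydrogens = 22.

22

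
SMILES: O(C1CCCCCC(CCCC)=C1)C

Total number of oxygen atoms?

The symbol for oxygen appears 1 time in the SMILES.

1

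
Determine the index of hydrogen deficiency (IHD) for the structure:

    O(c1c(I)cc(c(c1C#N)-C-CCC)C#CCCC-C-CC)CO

Molecular formula from the SMILES: C20H26INO2.
DoU = (2C + 2 + N − H − X)/2 = (2·20 + 2 + 1 − 26 − 1)/2 = 16/2 = 8.
(Structurally: 1 ring(s) + 7 π bond(s) = 8.)

8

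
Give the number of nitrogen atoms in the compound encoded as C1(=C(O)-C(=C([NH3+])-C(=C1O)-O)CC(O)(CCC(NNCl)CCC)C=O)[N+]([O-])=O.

4

The symbol for nitrogen appears 4 times in the SMILES.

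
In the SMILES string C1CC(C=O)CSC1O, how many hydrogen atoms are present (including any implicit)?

Hydrogens are implicit in SMILES; fill each atom to its normal valence:
  3 × C: 2 H each → 6
  3 × C: 1 H each → 3
  1 × O: 1 H
  1 × O: no H
  1 × S: no H
  Total hydrogens = 10.

10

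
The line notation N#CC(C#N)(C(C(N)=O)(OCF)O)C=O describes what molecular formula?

C7H6FN3O4

Heavy atoms from the SMILES: 7 C, 1 F, 3 N, 4 O.
Implicit hydrogens by atom environment:
  5 × C: no H
  3 × O: no H
  2 × N: no H
  1 × C: 2 H
  1 × C: 1 H
  1 × F: no H
  1 × N: 2 H
  1 × O: 1 H
  Total hydrogens = 6.
Molecular formula: C7H6FN3O4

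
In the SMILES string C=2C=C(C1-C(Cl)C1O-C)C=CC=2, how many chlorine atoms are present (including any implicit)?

1

The symbol for chlorine appears 1 time in the SMILES.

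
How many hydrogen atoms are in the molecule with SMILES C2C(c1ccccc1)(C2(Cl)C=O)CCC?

15

Hydrogens are implicit in SMILES; fill each atom to its normal valence:
  5 × C (aromatic): 1 H each → 5
  3 × C: 2 H each → 6
  2 × C: no H
  1 × C: 3 H
  1 × C: 1 H
  1 × C (aromatic): no H
  1 × Cl: no H
  1 × O: no H
  Total hydrogens = 15.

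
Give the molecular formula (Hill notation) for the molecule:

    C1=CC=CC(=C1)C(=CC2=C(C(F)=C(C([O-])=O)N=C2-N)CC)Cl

C16H13ClFN2O2-

Heavy atoms from the SMILES: 16 C, 1 Cl, 1 F, 2 N, 2 O.
Implicit hydrogens by atom environment:
  6 × C (aromatic): no H
  5 × C (aromatic): 1 H each → 5
  2 × C: no H
  1 × C: 3 H
  1 × C: 2 H
  1 × C: 1 H
  1 × Cl: no H
  1 × F: no H
  1 × N: 2 H
  1 × N (aromatic): no H
  1 × O: no H
  1 × O (charge -1): no H
  Total hydrogens = 13.
Net charge -1.
Molecular formula: C16H13ClFN2O2-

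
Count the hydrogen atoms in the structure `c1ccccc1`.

6

Hydrogens are implicit in SMILES; fill each atom to its normal valence:
  6 × C (aromatic): 1 H each → 6
  Total hydrogens = 6.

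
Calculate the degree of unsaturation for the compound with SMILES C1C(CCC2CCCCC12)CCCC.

2

Molecular formula from the SMILES: C14H26.
DoU = (2C + 2 + N − H − X)/2 = (2·14 + 2 + 0 − 26 − 0)/2 = 4/2 = 2.
(Structurally: 2 ring(s) + 0 π bond(s) = 2.)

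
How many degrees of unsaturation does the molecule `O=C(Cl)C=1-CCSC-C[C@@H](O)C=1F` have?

3

Molecular formula from the SMILES: C8H10ClFO2S.
DoU = (2C + 2 + N − H − X)/2 = (2·8 + 2 + 0 − 10 − 2)/2 = 6/2 = 3.
(Structurally: 1 ring(s) + 2 π bond(s) = 3.)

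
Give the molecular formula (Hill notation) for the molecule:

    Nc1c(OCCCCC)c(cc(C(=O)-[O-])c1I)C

C13H17INO3-

Heavy atoms from the SMILES: 13 C, 1 I, 1 N, 3 O.
Implicit hydrogens by atom environment:
  5 × C (aromatic): no H
  4 × C: 2 H each → 8
  2 × C: 3 H each → 6
  2 × O: no H
  1 × C (aromatic): 1 H
  1 × C: no H
  1 × I: no H
  1 × N: 2 H
  1 × O (charge -1): no H
  Total hydrogens = 17.
Net charge -1.
Molecular formula: C13H17INO3-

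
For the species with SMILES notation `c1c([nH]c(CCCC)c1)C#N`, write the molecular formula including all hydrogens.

Heavy atoms from the SMILES: 9 C, 2 N.
Implicit hydrogens by atom environment:
  3 × C: 2 H each → 6
  2 × C (aromatic): 1 H each → 2
  2 × C (aromatic): no H
  1 × C: 3 H
  1 × C: no H
  1 × N (aromatic): 1 H
  1 × N: no H
  Total hydrogens = 12.
Molecular formula: C9H12N2

C9H12N2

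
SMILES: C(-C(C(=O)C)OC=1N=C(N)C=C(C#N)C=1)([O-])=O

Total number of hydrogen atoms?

Hydrogens are implicit in SMILES; fill each atom to its normal valence:
  3 × C (aromatic): no H
  3 × C: no H
  3 × O: no H
  2 × C (aromatic): 1 H each → 2
  1 × C: 3 H
  1 × C: 1 H
  1 × N: 2 H
  1 × N (aromatic): no H
  1 × N: no H
  1 × O (charge -1): no H
  Total hydrogens = 8.

8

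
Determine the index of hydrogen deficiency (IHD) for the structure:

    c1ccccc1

Molecular formula from the SMILES: C6H6.
DoU = (2C + 2 + N − H − X)/2 = (2·6 + 2 + 0 − 6 − 0)/2 = 8/2 = 4.
(Structurally: 1 ring(s) + 3 π bond(s) = 4.)

4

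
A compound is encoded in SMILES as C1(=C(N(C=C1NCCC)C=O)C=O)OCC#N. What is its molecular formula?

C11H13N3O3

Heavy atoms from the SMILES: 11 C, 3 N, 3 O.
Implicit hydrogens by atom environment:
  3 × C: 2 H each → 6
  3 × C (aromatic): no H
  3 × O: no H
  2 × C: 1 H each → 2
  1 × C: 3 H
  1 × C (aromatic): 1 H
  1 × C: no H
  1 × N: 1 H
  1 × N (aromatic): no H
  1 × N: no H
  Total hydrogens = 13.
Molecular formula: C11H13N3O3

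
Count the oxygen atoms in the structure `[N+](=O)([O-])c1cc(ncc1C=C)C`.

2

The symbol for oxygen appears 2 times in the SMILES.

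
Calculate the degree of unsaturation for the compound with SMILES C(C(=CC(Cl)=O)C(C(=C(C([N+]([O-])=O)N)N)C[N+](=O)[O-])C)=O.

6

Molecular formula from the SMILES: C10H13ClN4O6.
DoU = (2C + 2 + N − H − X)/2 = (2·10 + 2 + 4 − 13 − 1)/2 = 12/2 = 6.
(Structurally: 0 ring(s) + 6 π bond(s) = 6.)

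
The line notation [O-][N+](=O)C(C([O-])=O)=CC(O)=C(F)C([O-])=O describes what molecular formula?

[C6H2FNO7]2-

Heavy atoms from the SMILES: 6 C, 1 F, 1 N, 7 O.
Implicit hydrogens by atom environment:
  5 × C: no H
  3 × O: no H
  3 × O (charge -1): no H
  1 × C: 1 H
  1 × F: no H
  1 × N (charge +1): no H
  1 × O: 1 H
  Total hydrogens = 2.
Net charge -2.
Molecular formula: [C6H2FNO7]2-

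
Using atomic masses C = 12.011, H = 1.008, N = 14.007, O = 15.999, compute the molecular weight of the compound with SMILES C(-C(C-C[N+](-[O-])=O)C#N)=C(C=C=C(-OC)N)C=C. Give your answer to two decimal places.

249.27

Molecular formula: C12H15N3O3.
M = 12×12.011 + 15×1.008 + 3×14.007 + 3×15.999 = 249.27 g/mol.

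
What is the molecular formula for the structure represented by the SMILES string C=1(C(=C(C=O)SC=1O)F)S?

Heavy atoms from the SMILES: 5 C, 1 F, 2 O, 2 S.
Implicit hydrogens by atom environment:
  4 × C (aromatic): no H
  1 × C: 1 H
  1 × F: no H
  1 × O: 1 H
  1 × O: no H
  1 × S: 1 H
  1 × S (aromatic): no H
  Total hydrogens = 3.
Molecular formula: C5H3FO2S2

C5H3FO2S2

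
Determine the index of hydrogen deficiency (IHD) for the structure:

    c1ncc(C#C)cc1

Molecular formula from the SMILES: C7H5N.
DoU = (2C + 2 + N − H − X)/2 = (2·7 + 2 + 1 − 5 − 0)/2 = 12/2 = 6.
(Structurally: 1 ring(s) + 5 π bond(s) = 6.)

6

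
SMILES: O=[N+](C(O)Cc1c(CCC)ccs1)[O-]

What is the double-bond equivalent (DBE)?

4

Molecular formula from the SMILES: C9H13NO3S.
DoU = (2C + 2 + N − H − X)/2 = (2·9 + 2 + 1 − 13 − 0)/2 = 8/2 = 4.
(Structurally: 1 ring(s) + 3 π bond(s) = 4.)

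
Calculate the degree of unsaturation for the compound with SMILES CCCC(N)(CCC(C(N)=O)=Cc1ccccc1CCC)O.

6

Molecular formula from the SMILES: C18H28N2O2.
DoU = (2C + 2 + N − H − X)/2 = (2·18 + 2 + 2 − 28 − 0)/2 = 12/2 = 6.
(Structurally: 1 ring(s) + 5 π bond(s) = 6.)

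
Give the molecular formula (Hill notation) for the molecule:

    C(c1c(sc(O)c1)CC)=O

C7H8O2S

Heavy atoms from the SMILES: 7 C, 2 O, 1 S.
Implicit hydrogens by atom environment:
  3 × C (aromatic): no H
  1 × C: 3 H
  1 × C: 2 H
  1 × C (aromatic): 1 H
  1 × C: 1 H
  1 × O: 1 H
  1 × O: no H
  1 × S (aromatic): no H
  Total hydrogens = 8.
Molecular formula: C7H8O2S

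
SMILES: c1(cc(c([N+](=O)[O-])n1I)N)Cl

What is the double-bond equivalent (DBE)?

4

Molecular formula from the SMILES: C4H3ClIN3O2.
DoU = (2C + 2 + N − H − X)/2 = (2·4 + 2 + 3 − 3 − 2)/2 = 8/2 = 4.
(Structurally: 1 ring(s) + 3 π bond(s) = 4.)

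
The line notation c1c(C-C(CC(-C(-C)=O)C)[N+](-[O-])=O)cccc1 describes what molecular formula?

C13H17NO3

Heavy atoms from the SMILES: 13 C, 1 N, 3 O.
Implicit hydrogens by atom environment:
  5 × C (aromatic): 1 H each → 5
  2 × C: 3 H each → 6
  2 × C: 2 H each → 4
  2 × C: 1 H each → 2
  2 × O: no H
  1 × C: no H
  1 × C (aromatic): no H
  1 × N (charge +1): no H
  1 × O (charge -1): no H
  Total hydrogens = 17.
Molecular formula: C13H17NO3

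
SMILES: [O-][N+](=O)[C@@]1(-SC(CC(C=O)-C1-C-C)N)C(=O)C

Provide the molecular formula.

C10H16N2O4S

Heavy atoms from the SMILES: 10 C, 2 N, 4 O, 1 S.
Implicit hydrogens by atom environment:
  4 × C: 1 H each → 4
  3 × O: no H
  2 × C: 3 H each → 6
  2 × C: 2 H each → 4
  2 × C: no H
  1 × N: 2 H
  1 × N (charge +1): no H
  1 × O (charge -1): no H
  1 × S: no H
  Total hydrogens = 16.
Molecular formula: C10H16N2O4S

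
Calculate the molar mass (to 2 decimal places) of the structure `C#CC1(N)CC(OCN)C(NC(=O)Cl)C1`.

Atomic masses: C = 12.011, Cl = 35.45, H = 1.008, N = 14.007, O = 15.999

Molecular formula: C9H14ClN3O2.
M = 9×12.011 + 1×35.45 + 14×1.008 + 3×14.007 + 2×15.999 = 231.68 g/mol.

231.68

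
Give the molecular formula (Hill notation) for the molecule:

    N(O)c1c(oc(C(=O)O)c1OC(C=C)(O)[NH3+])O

C8H11N2O7+

Heavy atoms from the SMILES: 8 C, 2 N, 7 O.
Implicit hydrogens by atom environment:
  4 × C (aromatic): no H
  4 × O: 1 H each → 4
  2 × C: no H
  2 × O: no H
  1 × C: 2 H
  1 × C: 1 H
  1 × N (charge +1): 3 H
  1 × N: 1 H
  1 × O (aromatic): no H
  Total hydrogens = 11.
Net charge +1.
Molecular formula: C8H11N2O7+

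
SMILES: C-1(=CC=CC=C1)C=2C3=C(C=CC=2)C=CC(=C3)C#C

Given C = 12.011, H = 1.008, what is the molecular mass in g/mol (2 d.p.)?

228.29

Molecular formula: C18H12.
M = 18×12.011 + 12×1.008 = 228.29 g/mol.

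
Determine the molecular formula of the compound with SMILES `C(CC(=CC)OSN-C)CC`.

Heavy atoms from the SMILES: 8 C, 1 N, 1 O, 1 S.
Implicit hydrogens by atom environment:
  3 × C: 3 H each → 9
  3 × C: 2 H each → 6
  1 × C: 1 H
  1 × C: no H
  1 × N: 1 H
  1 × O: no H
  1 × S: no H
  Total hydrogens = 17.
Molecular formula: C8H17NOS

C8H17NOS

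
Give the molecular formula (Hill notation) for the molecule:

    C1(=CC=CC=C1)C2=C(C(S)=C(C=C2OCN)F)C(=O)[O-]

Heavy atoms from the SMILES: 14 C, 1 F, 1 N, 3 O, 1 S.
Implicit hydrogens by atom environment:
  6 × C (aromatic): 1 H each → 6
  6 × C (aromatic): no H
  2 × O: no H
  1 × C: 2 H
  1 × C: no H
  1 × F: no H
  1 × N: 2 H
  1 × O (charge -1): no H
  1 × S: 1 H
  Total hydrogens = 11.
Net charge -1.
Molecular formula: C14H11FNO3S-

C14H11FNO3S-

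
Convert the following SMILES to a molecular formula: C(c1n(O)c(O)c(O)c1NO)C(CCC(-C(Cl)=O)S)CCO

C12H19ClN2O6S

Heavy atoms from the SMILES: 12 C, 1 Cl, 2 N, 6 O, 1 S.
Implicit hydrogens by atom environment:
  5 × C: 2 H each → 10
  5 × O: 1 H each → 5
  4 × C (aromatic): no H
  2 × C: 1 H each → 2
  1 × C: no H
  1 × Cl: no H
  1 × N: 1 H
  1 × N (aromatic): no H
  1 × O: no H
  1 × S: 1 H
  Total hydrogens = 19.
Molecular formula: C12H19ClN2O6S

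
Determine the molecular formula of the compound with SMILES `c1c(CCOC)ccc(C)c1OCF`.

Heavy atoms from the SMILES: 11 C, 1 F, 2 O.
Implicit hydrogens by atom environment:
  3 × C: 2 H each → 6
  3 × C (aromatic): 1 H each → 3
  3 × C (aromatic): no H
  2 × C: 3 H each → 6
  2 × O: no H
  1 × F: no H
  Total hydrogens = 15.
Molecular formula: C11H15FO2

C11H15FO2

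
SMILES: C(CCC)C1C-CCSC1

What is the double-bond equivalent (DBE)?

1

Molecular formula from the SMILES: C9H18S.
DoU = (2C + 2 + N − H − X)/2 = (2·9 + 2 + 0 − 18 − 0)/2 = 2/2 = 1.
(Structurally: 1 ring(s) + 0 π bond(s) = 1.)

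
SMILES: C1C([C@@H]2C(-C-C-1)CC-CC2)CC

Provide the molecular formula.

Heavy atoms from the SMILES: 12 C.
Implicit hydrogens by atom environment:
  8 × C: 2 H each → 16
  3 × C: 1 H each → 3
  1 × C: 3 H
  Total hydrogens = 22.
Molecular formula: C12H22

C12H22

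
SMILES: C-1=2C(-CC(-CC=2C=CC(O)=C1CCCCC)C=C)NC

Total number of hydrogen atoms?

27

Hydrogens are implicit in SMILES; fill each atom to its normal valence:
  7 × C: 2 H each → 14
  4 × C (aromatic): no H
  3 × C: 1 H each → 3
  2 × C: 3 H each → 6
  2 × C (aromatic): 1 H each → 2
  1 × N: 1 H
  1 × O: 1 H
  Total hydrogens = 27.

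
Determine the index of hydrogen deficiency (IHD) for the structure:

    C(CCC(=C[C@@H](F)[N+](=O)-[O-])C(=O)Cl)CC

Molecular formula from the SMILES: C9H13ClFNO3.
DoU = (2C + 2 + N − H − X)/2 = (2·9 + 2 + 1 − 13 − 2)/2 = 6/2 = 3.
(Structurally: 0 ring(s) + 3 π bond(s) = 3.)

3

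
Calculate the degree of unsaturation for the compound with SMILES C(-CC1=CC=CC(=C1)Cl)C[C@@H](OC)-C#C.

Molecular formula from the SMILES: C13H15ClO.
DoU = (2C + 2 + N − H − X)/2 = (2·13 + 2 + 0 − 15 − 1)/2 = 12/2 = 6.
(Structurally: 1 ring(s) + 5 π bond(s) = 6.)

6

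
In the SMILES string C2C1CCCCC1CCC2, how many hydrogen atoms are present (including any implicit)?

18

Hydrogens are implicit in SMILES; fill each atom to its normal valence:
  8 × C: 2 H each → 16
  2 × C: 1 H each → 2
  Total hydrogens = 18.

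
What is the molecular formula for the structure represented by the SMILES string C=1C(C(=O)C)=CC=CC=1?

C8H8O

Heavy atoms from the SMILES: 8 C, 1 O.
Implicit hydrogens by atom environment:
  5 × C (aromatic): 1 H each → 5
  1 × C: 3 H
  1 × C (aromatic): no H
  1 × C: no H
  1 × O: no H
  Total hydrogens = 8.
Molecular formula: C8H8O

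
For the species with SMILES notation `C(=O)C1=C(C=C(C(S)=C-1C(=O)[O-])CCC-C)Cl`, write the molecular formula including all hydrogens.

C12H12ClO3S-

Heavy atoms from the SMILES: 12 C, 1 Cl, 3 O, 1 S.
Implicit hydrogens by atom environment:
  5 × C (aromatic): no H
  3 × C: 2 H each → 6
  2 × O: no H
  1 × C: 3 H
  1 × C (aromatic): 1 H
  1 × C: 1 H
  1 × C: no H
  1 × Cl: no H
  1 × O (charge -1): no H
  1 × S: 1 H
  Total hydrogens = 12.
Net charge -1.
Molecular formula: C12H12ClO3S-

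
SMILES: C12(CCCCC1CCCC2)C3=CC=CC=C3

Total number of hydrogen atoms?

Hydrogens are implicit in SMILES; fill each atom to its normal valence:
  8 × C: 2 H each → 16
  5 × C (aromatic): 1 H each → 5
  1 × C: 1 H
  1 × C: no H
  1 × C (aromatic): no H
  Total hydrogens = 22.

22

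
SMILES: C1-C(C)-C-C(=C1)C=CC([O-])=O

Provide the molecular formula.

Heavy atoms from the SMILES: 9 C, 2 O.
Implicit hydrogens by atom environment:
  4 × C: 1 H each → 4
  2 × C: 2 H each → 4
  2 × C: no H
  1 × C: 3 H
  1 × O: no H
  1 × O (charge -1): no H
  Total hydrogens = 11.
Net charge -1.
Molecular formula: C9H11O2-

C9H11O2-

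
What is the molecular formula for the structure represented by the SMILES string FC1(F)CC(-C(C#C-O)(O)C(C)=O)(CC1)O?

Heavy atoms from the SMILES: 10 C, 2 F, 4 O.
Implicit hydrogens by atom environment:
  6 × C: no H
  3 × C: 2 H each → 6
  3 × O: 1 H each → 3
  2 × F: no H
  1 × C: 3 H
  1 × O: no H
  Total hydrogens = 12.
Molecular formula: C10H12F2O4

C10H12F2O4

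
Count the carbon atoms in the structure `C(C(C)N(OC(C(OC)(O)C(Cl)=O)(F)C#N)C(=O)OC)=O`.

The symbol for carbon appears 10 times in the SMILES. (Cl is a single chlorine, not C + l.)

10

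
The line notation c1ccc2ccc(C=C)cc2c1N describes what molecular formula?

C12H11N

Heavy atoms from the SMILES: 12 C, 1 N.
Implicit hydrogens by atom environment:
  6 × C (aromatic): 1 H each → 6
  4 × C (aromatic): no H
  1 × C: 2 H
  1 × C: 1 H
  1 × N: 2 H
  Total hydrogens = 11.
Molecular formula: C12H11N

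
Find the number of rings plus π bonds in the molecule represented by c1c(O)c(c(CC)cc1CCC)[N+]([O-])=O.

Molecular formula from the SMILES: C11H15NO3.
DoU = (2C + 2 + N − H − X)/2 = (2·11 + 2 + 1 − 15 − 0)/2 = 10/2 = 5.
(Structurally: 1 ring(s) + 4 π bond(s) = 5.)

5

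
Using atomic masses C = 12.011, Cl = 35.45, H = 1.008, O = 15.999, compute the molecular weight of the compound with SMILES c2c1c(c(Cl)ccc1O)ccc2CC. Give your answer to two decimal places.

206.67

Molecular formula: C12H11ClO.
M = 12×12.011 + 1×35.45 + 11×1.008 + 1×15.999 = 206.67 g/mol.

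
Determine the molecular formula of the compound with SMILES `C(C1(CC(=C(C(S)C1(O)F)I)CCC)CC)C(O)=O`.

Heavy atoms from the SMILES: 13 C, 1 F, 1 I, 3 O, 1 S.
Implicit hydrogens by atom environment:
  5 × C: 2 H each → 10
  5 × C: no H
  2 × C: 3 H each → 6
  2 × O: 1 H each → 2
  1 × C: 1 H
  1 × F: no H
  1 × I: no H
  1 × O: no H
  1 × S: 1 H
  Total hydrogens = 20.
Molecular formula: C13H20FIO3S

C13H20FIO3S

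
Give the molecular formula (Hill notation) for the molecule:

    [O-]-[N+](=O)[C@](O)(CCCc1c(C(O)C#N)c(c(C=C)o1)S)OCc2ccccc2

Heavy atoms from the SMILES: 19 C, 2 N, 6 O, 1 S.
Implicit hydrogens by atom environment:
  5 × C: 2 H each → 10
  5 × C (aromatic): 1 H each → 5
  5 × C (aromatic): no H
  2 × C: 1 H each → 2
  2 × C: no H
  2 × O: 1 H each → 2
  2 × O: no H
  1 × N: no H
  1 × N (charge +1): no H
  1 × O (aromatic): no H
  1 × O (charge -1): no H
  1 × S: 1 H
  Total hydrogens = 20.
Molecular formula: C19H20N2O6S

C19H20N2O6S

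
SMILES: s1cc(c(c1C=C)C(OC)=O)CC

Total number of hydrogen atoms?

12

Hydrogens are implicit in SMILES; fill each atom to its normal valence:
  3 × C (aromatic): no H
  2 × C: 3 H each → 6
  2 × C: 2 H each → 4
  2 × O: no H
  1 × C (aromatic): 1 H
  1 × C: 1 H
  1 × C: no H
  1 × S (aromatic): no H
  Total hydrogens = 12.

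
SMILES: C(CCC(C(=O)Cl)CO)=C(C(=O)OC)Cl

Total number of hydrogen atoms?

Hydrogens are implicit in SMILES; fill each atom to its normal valence:
  3 × C: 2 H each → 6
  3 × C: no H
  3 × O: no H
  2 × C: 1 H each → 2
  2 × Cl: no H
  1 × C: 3 H
  1 × O: 1 H
  Total hydrogens = 12.

12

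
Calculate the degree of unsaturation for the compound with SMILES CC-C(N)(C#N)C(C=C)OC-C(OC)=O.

4

Molecular formula from the SMILES: C10H16N2O3.
DoU = (2C + 2 + N − H − X)/2 = (2·10 + 2 + 2 − 16 − 0)/2 = 8/2 = 4.
(Structurally: 0 ring(s) + 4 π bond(s) = 4.)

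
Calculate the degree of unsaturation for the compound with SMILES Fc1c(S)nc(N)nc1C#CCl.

Molecular formula from the SMILES: C6H3ClFN3S.
DoU = (2C + 2 + N − H − X)/2 = (2·6 + 2 + 3 − 3 − 2)/2 = 12/2 = 6.
(Structurally: 1 ring(s) + 5 π bond(s) = 6.)

6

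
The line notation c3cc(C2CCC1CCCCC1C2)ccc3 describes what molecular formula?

Heavy atoms from the SMILES: 16 C.
Implicit hydrogens by atom environment:
  7 × C: 2 H each → 14
  5 × C (aromatic): 1 H each → 5
  3 × C: 1 H each → 3
  1 × C (aromatic): no H
  Total hydrogens = 22.
Molecular formula: C16H22

C16H22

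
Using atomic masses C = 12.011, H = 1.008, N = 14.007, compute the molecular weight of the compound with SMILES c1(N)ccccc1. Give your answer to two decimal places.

Molecular formula: C6H7N.
M = 6×12.011 + 7×1.008 + 1×14.007 = 93.13 g/mol.

93.13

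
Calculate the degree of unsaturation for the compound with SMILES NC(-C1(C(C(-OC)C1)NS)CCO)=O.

Molecular formula from the SMILES: C8H16N2O3S.
DoU = (2C + 2 + N − H − X)/2 = (2·8 + 2 + 2 − 16 − 0)/2 = 4/2 = 2.
(Structurally: 1 ring(s) + 1 π bond(s) = 2.)

2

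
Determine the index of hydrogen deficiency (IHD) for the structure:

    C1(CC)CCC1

1

Molecular formula from the SMILES: C6H12.
DoU = (2C + 2 + N − H − X)/2 = (2·6 + 2 + 0 − 12 − 0)/2 = 2/2 = 1.
(Structurally: 1 ring(s) + 0 π bond(s) = 1.)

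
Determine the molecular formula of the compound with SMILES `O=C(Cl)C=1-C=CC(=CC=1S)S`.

Heavy atoms from the SMILES: 7 C, 1 Cl, 1 O, 2 S.
Implicit hydrogens by atom environment:
  3 × C (aromatic): 1 H each → 3
  3 × C (aromatic): no H
  2 × S: 1 H each → 2
  1 × C: no H
  1 × Cl: no H
  1 × O: no H
  Total hydrogens = 5.
Molecular formula: C7H5ClOS2

C7H5ClOS2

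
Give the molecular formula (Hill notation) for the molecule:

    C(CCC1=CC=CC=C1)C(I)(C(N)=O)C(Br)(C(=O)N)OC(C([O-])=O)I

C15H16BrI2N2O5-

Heavy atoms from the SMILES: 1 Br, 15 C, 2 I, 2 N, 5 O.
Implicit hydrogens by atom environment:
  5 × C (aromatic): 1 H each → 5
  5 × C: no H
  4 × O: no H
  3 × C: 2 H each → 6
  2 × I: no H
  2 × N: 2 H each → 4
  1 × Br: no H
  1 × C: 1 H
  1 × C (aromatic): no H
  1 × O (charge -1): no H
  Total hydrogens = 16.
Net charge -1.
Molecular formula: C15H16BrI2N2O5-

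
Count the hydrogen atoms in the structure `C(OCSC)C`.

Hydrogens are implicit in SMILES; fill each atom to its normal valence:
  2 × C: 3 H each → 6
  2 × C: 2 H each → 4
  1 × O: no H
  1 × S: no H
  Total hydrogens = 10.

10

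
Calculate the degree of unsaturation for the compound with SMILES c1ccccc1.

Molecular formula from the SMILES: C6H6.
DoU = (2C + 2 + N − H − X)/2 = (2·6 + 2 + 0 − 6 − 0)/2 = 8/2 = 4.
(Structurally: 1 ring(s) + 3 π bond(s) = 4.)

4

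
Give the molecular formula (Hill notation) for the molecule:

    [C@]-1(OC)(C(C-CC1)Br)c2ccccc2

C12H15BrO

Heavy atoms from the SMILES: 1 Br, 12 C, 1 O.
Implicit hydrogens by atom environment:
  5 × C (aromatic): 1 H each → 5
  3 × C: 2 H each → 6
  1 × Br: no H
  1 × C: 3 H
  1 × C: 1 H
  1 × C: no H
  1 × C (aromatic): no H
  1 × O: no H
  Total hydrogens = 15.
Molecular formula: C12H15BrO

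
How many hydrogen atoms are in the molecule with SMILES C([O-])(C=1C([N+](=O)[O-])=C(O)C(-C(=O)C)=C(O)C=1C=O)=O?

6

Hydrogens are implicit in SMILES; fill each atom to its normal valence:
  6 × C (aromatic): no H
  4 × O: no H
  2 × C: no H
  2 × O: 1 H each → 2
  2 × O (charge -1): no H
  1 × C: 3 H
  1 × C: 1 H
  1 × N (charge +1): no H
  Total hydrogens = 6.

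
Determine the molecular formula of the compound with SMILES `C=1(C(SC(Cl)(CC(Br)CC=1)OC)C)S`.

C9H14BrClOS2

Heavy atoms from the SMILES: 1 Br, 9 C, 1 Cl, 1 O, 2 S.
Implicit hydrogens by atom environment:
  3 × C: 1 H each → 3
  2 × C: 3 H each → 6
  2 × C: 2 H each → 4
  2 × C: no H
  1 × Br: no H
  1 × Cl: no H
  1 × O: no H
  1 × S: 1 H
  1 × S: no H
  Total hydrogens = 14.
Molecular formula: C9H14BrClOS2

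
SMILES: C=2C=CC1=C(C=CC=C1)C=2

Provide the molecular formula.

C10H8

Heavy atoms from the SMILES: 10 C.
Implicit hydrogens by atom environment:
  8 × C (aromatic): 1 H each → 8
  2 × C (aromatic): no H
  Total hydrogens = 8.
Molecular formula: C10H8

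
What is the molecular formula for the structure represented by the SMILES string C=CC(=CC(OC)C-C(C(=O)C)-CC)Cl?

C12H19ClO2

Heavy atoms from the SMILES: 12 C, 1 Cl, 2 O.
Implicit hydrogens by atom environment:
  4 × C: 1 H each → 4
  3 × C: 3 H each → 9
  3 × C: 2 H each → 6
  2 × C: no H
  2 × O: no H
  1 × Cl: no H
  Total hydrogens = 19.
Molecular formula: C12H19ClO2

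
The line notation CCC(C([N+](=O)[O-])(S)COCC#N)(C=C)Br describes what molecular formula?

Heavy atoms from the SMILES: 1 Br, 9 C, 2 N, 3 O, 1 S.
Implicit hydrogens by atom environment:
  4 × C: 2 H each → 8
  3 × C: no H
  2 × O: no H
  1 × Br: no H
  1 × C: 3 H
  1 × C: 1 H
  1 × N (charge +1): no H
  1 × N: no H
  1 × O (charge -1): no H
  1 × S: 1 H
  Total hydrogens = 13.
Molecular formula: C9H13BrN2O3S

C9H13BrN2O3S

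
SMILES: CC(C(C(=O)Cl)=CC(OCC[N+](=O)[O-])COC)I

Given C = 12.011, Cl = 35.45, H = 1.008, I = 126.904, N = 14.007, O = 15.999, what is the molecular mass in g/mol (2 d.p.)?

391.59

Molecular formula: C10H15ClINO5.
M = 10×12.011 + 1×35.45 + 15×1.008 + 1×126.904 + 1×14.007 + 5×15.999 = 391.59 g/mol.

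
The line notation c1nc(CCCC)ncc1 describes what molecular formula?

Heavy atoms from the SMILES: 8 C, 2 N.
Implicit hydrogens by atom environment:
  3 × C: 2 H each → 6
  3 × C (aromatic): 1 H each → 3
  2 × N (aromatic): no H
  1 × C: 3 H
  1 × C (aromatic): no H
  Total hydrogens = 12.
Molecular formula: C8H12N2

C8H12N2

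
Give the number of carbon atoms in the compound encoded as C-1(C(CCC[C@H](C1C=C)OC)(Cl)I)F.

The symbol for carbon appears 10 times in the SMILES. (Cl is a single chlorine, not C + l.)

10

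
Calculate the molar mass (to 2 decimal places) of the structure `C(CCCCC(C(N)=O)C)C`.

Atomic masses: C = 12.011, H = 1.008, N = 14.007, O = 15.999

Molecular formula: C9H19NO.
M = 9×12.011 + 19×1.008 + 1×14.007 + 1×15.999 = 157.26 g/mol.

157.26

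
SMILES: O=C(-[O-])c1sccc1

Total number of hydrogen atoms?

Hydrogens are implicit in SMILES; fill each atom to its normal valence:
  3 × C (aromatic): 1 H each → 3
  1 × C (aromatic): no H
  1 × C: no H
  1 × O: no H
  1 × O (charge -1): no H
  1 × S (aromatic): no H
  Total hydrogens = 3.

3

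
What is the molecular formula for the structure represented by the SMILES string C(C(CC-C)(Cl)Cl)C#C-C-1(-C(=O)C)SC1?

Heavy atoms from the SMILES: 11 C, 2 Cl, 1 O, 1 S.
Implicit hydrogens by atom environment:
  5 × C: no H
  4 × C: 2 H each → 8
  2 × C: 3 H each → 6
  2 × Cl: no H
  1 × O: no H
  1 × S: no H
  Total hydrogens = 14.
Molecular formula: C11H14Cl2OS

C11H14Cl2OS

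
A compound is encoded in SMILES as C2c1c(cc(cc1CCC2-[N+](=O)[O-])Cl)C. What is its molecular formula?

Heavy atoms from the SMILES: 11 C, 1 Cl, 1 N, 2 O.
Implicit hydrogens by atom environment:
  4 × C (aromatic): no H
  3 × C: 2 H each → 6
  2 × C (aromatic): 1 H each → 2
  1 × C: 3 H
  1 × C: 1 H
  1 × Cl: no H
  1 × N (charge +1): no H
  1 × O: no H
  1 × O (charge -1): no H
  Total hydrogens = 12.
Molecular formula: C11H12ClNO2

C11H12ClNO2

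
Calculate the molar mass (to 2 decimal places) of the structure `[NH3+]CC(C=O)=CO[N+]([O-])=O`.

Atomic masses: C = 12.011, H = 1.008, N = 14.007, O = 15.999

Molecular formula: C4H7N2O4+.
M = 4×12.011 + 7×1.008 + 2×14.007 + 4×15.999 = 147.11 g/mol.

147.11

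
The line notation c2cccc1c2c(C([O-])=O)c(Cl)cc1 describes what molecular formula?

C11H6ClO2-

Heavy atoms from the SMILES: 11 C, 1 Cl, 2 O.
Implicit hydrogens by atom environment:
  6 × C (aromatic): 1 H each → 6
  4 × C (aromatic): no H
  1 × C: no H
  1 × Cl: no H
  1 × O: no H
  1 × O (charge -1): no H
  Total hydrogens = 6.
Net charge -1.
Molecular formula: C11H6ClO2-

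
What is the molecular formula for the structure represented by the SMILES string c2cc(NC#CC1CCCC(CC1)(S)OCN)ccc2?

C16H22N2OS

Heavy atoms from the SMILES: 16 C, 2 N, 1 O, 1 S.
Implicit hydrogens by atom environment:
  6 × C: 2 H each → 12
  5 × C (aromatic): 1 H each → 5
  3 × C: no H
  1 × C: 1 H
  1 × C (aromatic): no H
  1 × N: 2 H
  1 × N: 1 H
  1 × O: no H
  1 × S: 1 H
  Total hydrogens = 22.
Molecular formula: C16H22N2OS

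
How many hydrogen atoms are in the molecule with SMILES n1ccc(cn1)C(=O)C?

6

Hydrogens are implicit in SMILES; fill each atom to its normal valence:
  3 × C (aromatic): 1 H each → 3
  2 × N (aromatic): no H
  1 × C: 3 H
  1 × C (aromatic): no H
  1 × C: no H
  1 × O: no H
  Total hydrogens = 6.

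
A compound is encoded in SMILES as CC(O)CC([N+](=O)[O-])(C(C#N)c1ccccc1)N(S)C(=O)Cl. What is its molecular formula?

Heavy atoms from the SMILES: 13 C, 1 Cl, 3 N, 4 O, 1 S.
Implicit hydrogens by atom environment:
  5 × C (aromatic): 1 H each → 5
  3 × C: no H
  2 × C: 1 H each → 2
  2 × N: no H
  2 × O: no H
  1 × C: 3 H
  1 × C: 2 H
  1 × C (aromatic): no H
  1 × Cl: no H
  1 × N (charge +1): no H
  1 × O: 1 H
  1 × O (charge -1): no H
  1 × S: 1 H
  Total hydrogens = 14.
Molecular formula: C13H14ClN3O4S

C13H14ClN3O4S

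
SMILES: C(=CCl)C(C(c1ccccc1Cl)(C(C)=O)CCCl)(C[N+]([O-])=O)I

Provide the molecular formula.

Heavy atoms from the SMILES: 15 C, 3 Cl, 1 I, 1 N, 3 O.
Implicit hydrogens by atom environment:
  4 × C (aromatic): 1 H each → 4
  3 × C: 2 H each → 6
  3 × C: no H
  3 × Cl: no H
  2 × C: 1 H each → 2
  2 × C (aromatic): no H
  2 × O: no H
  1 × C: 3 H
  1 × I: no H
  1 × N (charge +1): no H
  1 × O (charge -1): no H
  Total hydrogens = 15.
Molecular formula: C15H15Cl3INO3

C15H15Cl3INO3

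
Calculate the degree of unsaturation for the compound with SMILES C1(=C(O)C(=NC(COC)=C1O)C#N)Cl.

6

Molecular formula from the SMILES: C8H7ClN2O3.
DoU = (2C + 2 + N − H − X)/2 = (2·8 + 2 + 2 − 7 − 1)/2 = 12/2 = 6.
(Structurally: 1 ring(s) + 5 π bond(s) = 6.)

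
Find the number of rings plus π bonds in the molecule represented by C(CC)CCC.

0

Molecular formula from the SMILES: C6H14.
DoU = (2C + 2 + N − H − X)/2 = (2·6 + 2 + 0 − 14 − 0)/2 = 0/2 = 0.
(Structurally: 0 ring(s) + 0 π bond(s) = 0.)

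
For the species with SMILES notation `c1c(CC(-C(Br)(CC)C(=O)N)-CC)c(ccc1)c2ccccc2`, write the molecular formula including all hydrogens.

C20H24BrNO

Heavy atoms from the SMILES: 1 Br, 20 C, 1 N, 1 O.
Implicit hydrogens by atom environment:
  9 × C (aromatic): 1 H each → 9
  3 × C: 2 H each → 6
  3 × C (aromatic): no H
  2 × C: 3 H each → 6
  2 × C: no H
  1 × Br: no H
  1 × C: 1 H
  1 × N: 2 H
  1 × O: no H
  Total hydrogens = 24.
Molecular formula: C20H24BrNO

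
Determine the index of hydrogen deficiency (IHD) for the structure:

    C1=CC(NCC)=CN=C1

Molecular formula from the SMILES: C7H10N2.
DoU = (2C + 2 + N − H − X)/2 = (2·7 + 2 + 2 − 10 − 0)/2 = 8/2 = 4.
(Structurally: 1 ring(s) + 3 π bond(s) = 4.)

4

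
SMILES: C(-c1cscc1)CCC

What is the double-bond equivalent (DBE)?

Molecular formula from the SMILES: C8H12S.
DoU = (2C + 2 + N − H − X)/2 = (2·8 + 2 + 0 − 12 − 0)/2 = 6/2 = 3.
(Structurally: 1 ring(s) + 2 π bond(s) = 3.)

3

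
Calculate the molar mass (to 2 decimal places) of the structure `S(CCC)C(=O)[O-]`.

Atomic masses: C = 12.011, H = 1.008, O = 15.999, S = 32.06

Molecular formula: C4H7O2S-.
M = 4×12.011 + 7×1.008 + 2×15.999 + 1×32.06 = 119.16 g/mol.

119.16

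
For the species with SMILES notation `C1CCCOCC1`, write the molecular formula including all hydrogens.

Heavy atoms from the SMILES: 6 C, 1 O.
Implicit hydrogens by atom environment:
  6 × C: 2 H each → 12
  1 × O: no H
  Total hydrogens = 12.
Molecular formula: C6H12O

C6H12O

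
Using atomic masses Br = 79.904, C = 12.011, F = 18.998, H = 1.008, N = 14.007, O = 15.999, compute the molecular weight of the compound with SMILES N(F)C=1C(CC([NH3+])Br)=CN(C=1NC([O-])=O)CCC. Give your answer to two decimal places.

323.17

Molecular formula: C10H16BrFN4O2.
M = 1×79.904 + 10×12.011 + 1×18.998 + 16×1.008 + 4×14.007 + 2×15.999 = 323.17 g/mol.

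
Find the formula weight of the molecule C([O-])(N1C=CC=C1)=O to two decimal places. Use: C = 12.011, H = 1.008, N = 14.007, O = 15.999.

Molecular formula: C5H4NO2-.
M = 5×12.011 + 4×1.008 + 1×14.007 + 2×15.999 = 110.09 g/mol.

110.09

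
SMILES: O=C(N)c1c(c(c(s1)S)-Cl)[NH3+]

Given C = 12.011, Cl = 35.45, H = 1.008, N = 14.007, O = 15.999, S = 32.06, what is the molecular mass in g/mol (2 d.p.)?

Molecular formula: C5H6ClN2OS2+.
M = 5×12.011 + 1×35.45 + 6×1.008 + 2×14.007 + 1×15.999 + 2×32.06 = 209.69 g/mol.

209.69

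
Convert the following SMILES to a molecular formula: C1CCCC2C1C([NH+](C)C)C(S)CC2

C12H24NS+

Heavy atoms from the SMILES: 12 C, 1 N, 1 S.
Implicit hydrogens by atom environment:
  6 × C: 2 H each → 12
  4 × C: 1 H each → 4
  2 × C: 3 H each → 6
  1 × N (charge +1): 1 H
  1 × S: 1 H
  Total hydrogens = 24.
Net charge +1.
Molecular formula: C12H24NS+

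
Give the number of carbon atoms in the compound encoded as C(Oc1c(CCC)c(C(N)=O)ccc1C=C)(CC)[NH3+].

15

The symbol for carbon appears 15 times in the SMILES. Lowercase c denotes aromatic carbon and counts toward C.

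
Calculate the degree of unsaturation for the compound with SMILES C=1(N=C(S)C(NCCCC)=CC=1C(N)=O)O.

Molecular formula from the SMILES: C10H15N3O2S.
DoU = (2C + 2 + N − H − X)/2 = (2·10 + 2 + 3 − 15 − 0)/2 = 10/2 = 5.
(Structurally: 1 ring(s) + 4 π bond(s) = 5.)

5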